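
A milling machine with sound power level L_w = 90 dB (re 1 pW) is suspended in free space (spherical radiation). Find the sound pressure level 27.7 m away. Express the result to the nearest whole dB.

50 dB

L_p = L_w − 10·log₁₀(4π·r²) with r = 27.7 m.
4π·r² = 9642 m², 10·log₁₀ of that is 39.842 dB.
L_p = 90 − 39.842 = 50.16 dB.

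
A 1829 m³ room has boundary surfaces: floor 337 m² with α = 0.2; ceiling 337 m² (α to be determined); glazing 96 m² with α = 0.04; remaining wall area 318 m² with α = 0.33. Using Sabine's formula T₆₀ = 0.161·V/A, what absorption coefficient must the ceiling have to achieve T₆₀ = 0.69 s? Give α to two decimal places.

0.74

A = 0.161·V/T₆₀ = 0.161·1829/0.69 = 426.77 m² sabins.
Absorption from the other surfaces = 337·0.2 + 96·0.04 + 318·0.33 = 176.18 m², so the ceiling must supply 250.59 m² over 337 m².
α = 250.59/337 = 0.744.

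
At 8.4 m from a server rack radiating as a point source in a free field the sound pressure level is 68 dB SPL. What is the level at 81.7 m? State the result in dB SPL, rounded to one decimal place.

For a point source, L₂ = L₁ − 20·log₁₀(r₂/r₁).
L₂ = 68 − 20·log₁₀(81.7/8.4) = 68 − 19.759 = 48.24 dB SPL.

48.2 dB SPL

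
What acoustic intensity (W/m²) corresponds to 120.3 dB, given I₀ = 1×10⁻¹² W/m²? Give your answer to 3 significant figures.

L = 10·log₁₀(I/I₀) ⇒ I = I₀·10^(L/10) = 10⁻¹² × 10^12.03.

1.07 W/m²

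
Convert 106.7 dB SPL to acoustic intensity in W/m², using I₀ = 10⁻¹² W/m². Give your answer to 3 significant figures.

0.0468 W/m²

I/I₀ = 10^(106.7/10) = 4.677e+10, so I = 4.677e+10 × 10⁻¹² W/m².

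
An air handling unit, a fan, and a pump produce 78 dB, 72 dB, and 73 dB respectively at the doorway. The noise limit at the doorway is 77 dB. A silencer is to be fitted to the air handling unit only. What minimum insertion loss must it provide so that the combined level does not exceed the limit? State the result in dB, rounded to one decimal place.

The untreated sources together contribute 10^(72/10) + 10^(73/10) = 3.580e+07, i.e. 75.54 dB.
The limit corresponds to 10^(77/10) = 5.012e+07; subtracting the fixed part leaves 1.432e+07 for the air handling unit, i.e. 71.56 dB.
So the air handling unit must be reduced from 78 to 71.56 dB: IL = 6.44 dB.

6.4 dB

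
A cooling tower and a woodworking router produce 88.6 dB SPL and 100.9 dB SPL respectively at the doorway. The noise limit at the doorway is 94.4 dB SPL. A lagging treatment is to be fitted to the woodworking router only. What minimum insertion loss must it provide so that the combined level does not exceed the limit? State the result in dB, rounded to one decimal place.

Fixed contribution from the other source: Σ 10^(L/10) = 10^(88.6/10) = 7.244e+08 (88.60 dB SPL).
To meet 94.4 dB SPL overall, the treated woodworking router may contribute at most 10^(94.4/10) − 7.244e+08 = 2.030e+09, i.e. 93.07 dB SPL.
Required insertion loss = 100.9 − 93.07 = 7.83 dB.

7.8 dB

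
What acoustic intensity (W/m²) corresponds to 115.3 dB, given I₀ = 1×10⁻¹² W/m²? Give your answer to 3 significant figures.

L = 10·log₁₀(I/I₀) ⇒ I = I₀·10^(L/10) = 10⁻¹² × 10^11.53.

0.339 W/m²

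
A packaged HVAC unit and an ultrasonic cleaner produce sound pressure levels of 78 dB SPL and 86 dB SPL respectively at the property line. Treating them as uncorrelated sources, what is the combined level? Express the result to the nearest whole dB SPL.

87 dB SPL

For uncorrelated sources the intensities add, so convert each level to linear form, sum, and take 10·log₁₀ of the total.
Σ 10^(L/10) = 10^(78/10) + 10^(86/10) = 4.612e+08.
L_total = 10·log₁₀(4.612e+08) = 86.64 dB SPL.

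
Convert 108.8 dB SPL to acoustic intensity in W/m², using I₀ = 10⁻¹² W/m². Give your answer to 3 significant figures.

0.0759 W/m²

L = 10·log₁₀(I/I₀) ⇒ I = I₀·10^(L/10) = 10⁻¹² × 10^10.88.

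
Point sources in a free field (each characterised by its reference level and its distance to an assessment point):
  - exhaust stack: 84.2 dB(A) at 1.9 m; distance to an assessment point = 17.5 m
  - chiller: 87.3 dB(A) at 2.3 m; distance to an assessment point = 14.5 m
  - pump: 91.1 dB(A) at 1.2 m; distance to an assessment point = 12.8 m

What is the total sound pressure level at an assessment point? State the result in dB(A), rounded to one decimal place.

74.5 dB(A)

Propagate each source to the receiver with L = L_ref − 20·log₁₀(r/r_ref), then add intensities.
exhaust stack: 84.2 − 20·log₁₀(17.5/1.9) = 84.2 − 19.29 = 64.91 dB(A).
chiller: 87.3 − 20·log₁₀(14.5/2.3) = 87.3 − 15.99 = 71.31 dB(A).
pump: 91.1 − 20·log₁₀(12.8/1.2) = 91.1 − 20.56 = 70.54 dB(A).
Σ 10^(L/10) = 2.794e+07 → L_total = 10·log₁₀(2.794e+07) = 74.46 dB(A).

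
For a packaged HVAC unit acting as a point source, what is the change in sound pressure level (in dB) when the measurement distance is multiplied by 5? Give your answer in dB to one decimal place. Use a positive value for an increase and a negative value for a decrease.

Point-source spreading: ΔL = −20·log₁₀(r₂/r₁).
ΔL = −20·log₁₀(5) = -13.98 dB.

-14.0 dB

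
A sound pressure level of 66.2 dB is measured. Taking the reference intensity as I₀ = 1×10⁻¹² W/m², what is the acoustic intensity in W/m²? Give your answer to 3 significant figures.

4.17e-06 W/m²

L = 10·log₁₀(I/I₀) ⇒ I = I₀·10^(L/10) = 10⁻¹² × 10^6.62.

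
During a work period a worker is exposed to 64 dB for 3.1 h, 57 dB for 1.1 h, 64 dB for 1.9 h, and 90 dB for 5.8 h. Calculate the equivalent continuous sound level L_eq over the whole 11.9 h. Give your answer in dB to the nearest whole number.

87 dB

The energy average is taken in the linear domain: L_eq = 10·log₁₀[(Σ tᵢ·10^(Lᵢ/10))/T], T = 11.9 h.
Σ tᵢ·10^(Lᵢ/10) = 3.1·10^(64/10) + 1.1·10^(57/10) + 1.9·10^(64/10) + 5.8·10^(90/10) = 5.813e+09.
L_eq = 10·log₁₀(5.813e+09/11.9) = 86.89 dB.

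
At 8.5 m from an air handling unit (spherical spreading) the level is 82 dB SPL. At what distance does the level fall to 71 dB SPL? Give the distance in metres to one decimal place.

30.2 m

The 11.0 dB drop corresponds to a distance ratio of 10^(11.0/20) for a point source.
r₂ = 8.5·10^((82−71)/20) = 8.5·10^(11.0/20) = 30.16 m.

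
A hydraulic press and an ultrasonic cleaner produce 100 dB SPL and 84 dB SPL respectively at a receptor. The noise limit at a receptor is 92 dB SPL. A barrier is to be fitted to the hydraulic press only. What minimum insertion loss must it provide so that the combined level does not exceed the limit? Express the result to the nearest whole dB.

9 dB

The untreated sources together contribute 10^(84/10) = 2.512e+08, i.e. 84.00 dB SPL.
To meet 92 dB SPL overall, the treated hydraulic press may contribute at most 10^(92/10) − 2.512e+08 = 1.334e+09, i.e. 91.25 dB SPL.
So the hydraulic press must be reduced from 100 to 91.25 dB SPL: IL = 8.75 dB.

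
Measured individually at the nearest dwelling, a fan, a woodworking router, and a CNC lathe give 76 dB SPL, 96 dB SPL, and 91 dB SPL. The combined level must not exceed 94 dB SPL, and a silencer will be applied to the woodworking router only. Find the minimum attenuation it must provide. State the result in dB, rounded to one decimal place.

Fixed contribution from the other sources: Σ 10^(L/10) = 10^(76/10) + 10^(91/10) = 1.299e+09 (91.14 dB SPL).
The limit corresponds to 10^(94/10) = 2.512e+09; subtracting the fixed part leaves 1.213e+09 for the woodworking router, i.e. 90.84 dB SPL.
Required insertion loss = 96 − 90.84 = 5.16 dB.

5.2 dB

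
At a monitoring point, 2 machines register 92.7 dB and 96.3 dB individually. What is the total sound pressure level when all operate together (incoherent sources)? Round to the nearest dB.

98 dB

For uncorrelated sources the intensities add, so convert each level to linear form, sum, and take 10·log₁₀ of the total.
Σ 10^(L/10) = 10^(92.7/10) + 10^(96.3/10) = 6.128e+09.
L_total = 10·log₁₀(6.128e+09) = 97.87 dB.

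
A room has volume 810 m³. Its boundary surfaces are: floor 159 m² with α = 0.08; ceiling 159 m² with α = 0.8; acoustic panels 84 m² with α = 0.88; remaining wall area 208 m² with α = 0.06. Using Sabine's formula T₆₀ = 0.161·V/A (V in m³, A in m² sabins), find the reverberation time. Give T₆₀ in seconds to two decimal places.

0.58 s

Summing Sᵢαᵢ: 159·0.08 + 159·0.8 + 84·0.88 + 208·0.06 = 226.32 m².
T₆₀ = 0.161 × 810 / 226.32 = 0.576 s.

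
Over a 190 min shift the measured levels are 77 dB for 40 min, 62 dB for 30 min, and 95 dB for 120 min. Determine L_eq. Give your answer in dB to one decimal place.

The energy average is taken in the linear domain: L_eq = 10·log₁₀[(Σ tᵢ·10^(Lᵢ/10))/T], T = 190 min.
Σ tᵢ·10^(Lᵢ/10) = 40·10^(77/10) + 30·10^(62/10) + 120·10^(95/10) = 3.815e+11.
L_eq = 10·log₁₀(3.815e+11/190) = 93.03 dB.

93.0 dB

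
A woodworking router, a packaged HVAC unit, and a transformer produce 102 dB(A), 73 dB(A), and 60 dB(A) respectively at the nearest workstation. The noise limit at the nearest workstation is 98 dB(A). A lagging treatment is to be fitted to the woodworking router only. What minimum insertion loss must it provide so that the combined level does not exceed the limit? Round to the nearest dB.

Everything except the woodworking router sums to 10^(73/10) + 10^(60/10) = 2.095e+07 in linear terms, 73.21 dB(A).
The limit corresponds to 10^(98/10) = 6.310e+09; subtracting the fixed part leaves 6.289e+09 for the woodworking router, i.e. 97.99 dB(A).
Required insertion loss = 102 − 97.99 = 4.01 dB.

4 dB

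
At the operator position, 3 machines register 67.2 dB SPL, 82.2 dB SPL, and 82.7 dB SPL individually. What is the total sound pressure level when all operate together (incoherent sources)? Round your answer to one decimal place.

85.5 dB SPL

Incoherent sources combine by intensity addition: L_total = 10·log₁₀(Σ 10^(L_i/10)).
Σ 10^(L/10) = 10^(67.2/10) + 10^(82.2/10) + 10^(82.7/10) = 3.574e+08.
L_total = 10·log₁₀(3.574e+08) = 85.53 dB SPL.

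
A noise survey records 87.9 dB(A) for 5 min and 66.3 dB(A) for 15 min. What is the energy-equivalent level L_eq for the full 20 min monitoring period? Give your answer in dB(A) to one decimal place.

82.0 dB(A)

Weight each interval's intensity by its duration and average over T = 20 min:
Σ tᵢ·10^(Lᵢ/10) = 5·10^(87.9/10) + 15·10^(66.3/10) = 3.147e+09.
L_eq = 10·log₁₀(3.147e+09/20) = 81.97 dB(A).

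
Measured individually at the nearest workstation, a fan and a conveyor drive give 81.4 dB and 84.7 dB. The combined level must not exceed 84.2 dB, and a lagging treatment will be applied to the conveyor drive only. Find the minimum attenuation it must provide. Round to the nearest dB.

Fixed contribution from the other source: Σ 10^(L/10) = 10^(81.4/10) = 1.380e+08 (81.40 dB).
The limit corresponds to 10^(84.2/10) = 2.630e+08; subtracting the fixed part leaves 1.250e+08 for the conveyor drive, i.e. 80.97 dB.
So the conveyor drive must be reduced from 84.7 to 80.97 dB: IL = 3.73 dB.

4 dB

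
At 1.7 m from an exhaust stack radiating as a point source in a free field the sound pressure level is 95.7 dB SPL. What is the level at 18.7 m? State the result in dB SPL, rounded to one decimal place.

74.9 dB SPL

For a point source, L₂ = L₁ − 20·log₁₀(r₂/r₁).
L₂ = 95.7 − 20·log₁₀(18.7/1.7) = 95.7 − 20.828 = 74.87 dB SPL.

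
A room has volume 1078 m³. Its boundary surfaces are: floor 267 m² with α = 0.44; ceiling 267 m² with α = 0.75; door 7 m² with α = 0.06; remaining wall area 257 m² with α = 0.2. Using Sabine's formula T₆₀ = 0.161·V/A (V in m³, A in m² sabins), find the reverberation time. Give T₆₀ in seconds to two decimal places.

0.47 s

A = Σ Sᵢαᵢ = 267·0.44 + 267·0.75 + 7·0.06 + 257·0.2 = 369.55 m².
T₆₀ = 0.161·V/A = 0.161·1078/369.55 = 0.470 s.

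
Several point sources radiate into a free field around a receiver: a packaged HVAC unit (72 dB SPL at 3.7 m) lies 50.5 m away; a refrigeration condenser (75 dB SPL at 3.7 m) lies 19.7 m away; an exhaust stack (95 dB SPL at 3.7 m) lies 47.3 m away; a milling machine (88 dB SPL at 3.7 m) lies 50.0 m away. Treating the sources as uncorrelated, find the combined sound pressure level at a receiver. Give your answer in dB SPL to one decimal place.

73.8 dB SPL

Apply inverse-square spreading to bring every level to the receiver, then sum 10^(L/10).
packaged HVAC unit: 72 − 20·log₁₀(50.5/3.7) = 72 − 22.70 = 49.30 dB SPL.
refrigeration condenser: 75 − 20·log₁₀(19.7/3.7) = 75 − 14.53 = 60.47 dB SPL.
exhaust stack: 95 − 20·log₁₀(47.3/3.7) = 95 − 22.13 = 72.87 dB SPL.
milling machine: 88 − 20·log₁₀(50.0/3.7) = 88 − 22.62 = 65.38 dB SPL.
Σ 10^(L/10) = 2.401e+07 → L_total = 10·log₁₀(2.401e+07) = 73.80 dB SPL.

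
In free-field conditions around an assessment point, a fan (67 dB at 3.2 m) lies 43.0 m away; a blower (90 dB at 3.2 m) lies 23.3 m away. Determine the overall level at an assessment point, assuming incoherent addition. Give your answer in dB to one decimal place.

Apply inverse-square spreading to bring every level to the receiver, then sum 10^(L/10).
fan: 67 − 20·log₁₀(43.0/3.2) = 67 − 22.57 = 44.43 dB.
blower: 90 − 20·log₁₀(23.3/3.2) = 90 − 17.24 = 72.76 dB.
Σ 10^(L/10) = 1.889e+07 → L_total = 10·log₁₀(1.889e+07) = 72.76 dB.

72.8 dB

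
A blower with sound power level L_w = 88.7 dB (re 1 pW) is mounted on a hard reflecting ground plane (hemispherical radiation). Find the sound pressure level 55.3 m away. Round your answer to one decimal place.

L_p = L_w − 10·log₁₀(2π·r²) with r = 55.3 m.
2π·r² = 1.921e+04 m², 10·log₁₀ of that is 42.836 dB.
L_p = 88.7 − 42.836 = 45.86 dB.

45.9 dB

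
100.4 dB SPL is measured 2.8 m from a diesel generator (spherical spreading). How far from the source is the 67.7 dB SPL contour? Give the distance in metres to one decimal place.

120.8 m

Point-source spreading drops the level by 20·log₁₀(r₂/r₁); inverting, r₂/r₁ = 10^(ΔL/20).
r₂ = 2.8·10^((100.4−67.7)/20) = 2.8·10^(32.7/20) = 120.83 m.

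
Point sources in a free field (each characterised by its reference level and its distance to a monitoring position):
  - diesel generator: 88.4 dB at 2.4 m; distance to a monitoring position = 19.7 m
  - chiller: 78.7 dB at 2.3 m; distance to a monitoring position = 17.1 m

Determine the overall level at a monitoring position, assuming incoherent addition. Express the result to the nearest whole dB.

Apply inverse-square spreading to bring every level to the receiver, then sum 10^(L/10).
diesel generator: 88.4 − 20·log₁₀(19.7/2.4) = 88.4 − 18.29 = 70.11 dB.
chiller: 78.7 − 20·log₁₀(17.1/2.3) = 78.7 − 17.43 = 61.27 dB.
Σ 10^(L/10) = 1.161e+07 → L_total = 10·log₁₀(1.161e+07) = 70.65 dB.

71 dB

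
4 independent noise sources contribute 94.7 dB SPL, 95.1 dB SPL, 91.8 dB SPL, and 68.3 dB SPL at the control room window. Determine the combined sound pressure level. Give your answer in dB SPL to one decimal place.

For uncorrelated sources the intensities add, so convert each level to linear form, sum, and take 10·log₁₀ of the total.
Σ 10^(L/10) = 10^(94.7/10) + 10^(95.1/10) + 10^(91.8/10) + 10^(68.3/10) = 7.707e+09.
L_total = 10·log₁₀(7.707e+09) = 98.87 dB SPL.

98.9 dB SPL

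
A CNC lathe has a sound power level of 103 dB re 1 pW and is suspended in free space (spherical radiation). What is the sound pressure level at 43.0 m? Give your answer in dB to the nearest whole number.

59 dB

L_p = L_w − 10·log₁₀(4π·r²) with r = 43.0 m.
4π·r² = 2.324e+04 m², 10·log₁₀ of that is 43.661 dB.
L_p = 103 − 43.661 = 59.34 dB.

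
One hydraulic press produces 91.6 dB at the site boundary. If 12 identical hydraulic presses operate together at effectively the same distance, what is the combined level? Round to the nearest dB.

L_total = L₁ + 10·log₁₀ N for N identical incoherent sources.
L_total = 91.6 + 10·log₁₀(12) = 91.6 + 10.792 = 102.39 dB.

102 dB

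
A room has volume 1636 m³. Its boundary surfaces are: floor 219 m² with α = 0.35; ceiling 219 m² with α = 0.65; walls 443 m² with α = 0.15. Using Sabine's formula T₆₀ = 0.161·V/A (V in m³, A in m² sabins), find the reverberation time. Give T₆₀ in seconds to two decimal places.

0.92 s

Total absorption A = 219·0.35 + 219·0.65 + 443·0.15 = 285.45 m² sabins.
T₆₀ = 0.161·V/A = 0.161·1636/285.45 = 0.923 s.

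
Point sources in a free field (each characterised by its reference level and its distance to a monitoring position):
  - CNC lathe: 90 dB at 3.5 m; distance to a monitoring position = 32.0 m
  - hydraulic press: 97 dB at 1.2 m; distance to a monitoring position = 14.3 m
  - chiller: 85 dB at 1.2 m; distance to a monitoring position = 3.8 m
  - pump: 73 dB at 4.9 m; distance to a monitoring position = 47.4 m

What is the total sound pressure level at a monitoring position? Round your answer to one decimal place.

Apply inverse-square spreading to bring every level to the receiver, then sum 10^(L/10).
CNC lathe: 90 − 20·log₁₀(32.0/3.5) = 90 − 19.22 = 70.78 dB.
hydraulic press: 97 − 20·log₁₀(14.3/1.2) = 97 − 21.52 = 75.48 dB.
chiller: 85 − 20·log₁₀(3.8/1.2) = 85 − 10.01 = 74.99 dB.
pump: 73 − 20·log₁₀(47.4/4.9) = 73 − 19.71 = 53.29 dB.
Σ 10^(L/10) = 7.900e+07 → L_total = 10·log₁₀(7.900e+07) = 78.98 dB.

79.0 dB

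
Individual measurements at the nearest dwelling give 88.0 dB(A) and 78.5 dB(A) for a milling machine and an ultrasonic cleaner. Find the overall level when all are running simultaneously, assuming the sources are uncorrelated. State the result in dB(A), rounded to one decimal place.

88.5 dB(A)

Incoherent sources combine by intensity addition: L_total = 10·log₁₀(Σ 10^(L_i/10)).
Σ 10^(L/10) = 10^(88.0/10) + 10^(78.5/10) = 7.018e+08.
L_total = 10·log₁₀(7.018e+08) = 88.46 dB(A).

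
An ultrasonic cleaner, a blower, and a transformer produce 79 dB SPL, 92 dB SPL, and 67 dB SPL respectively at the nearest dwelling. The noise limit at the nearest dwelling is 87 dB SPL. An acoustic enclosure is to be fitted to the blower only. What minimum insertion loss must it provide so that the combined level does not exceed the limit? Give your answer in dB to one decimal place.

Fixed contribution from the other sources: Σ 10^(L/10) = 10^(79/10) + 10^(67/10) = 8.444e+07 (79.27 dB SPL).
To meet 87 dB SPL overall, the treated blower may contribute at most 10^(87/10) − 8.444e+07 = 4.167e+08, i.e. 86.20 dB SPL.
So the blower must be reduced from 92 to 86.20 dB SPL: IL = 5.80 dB.

5.8 dB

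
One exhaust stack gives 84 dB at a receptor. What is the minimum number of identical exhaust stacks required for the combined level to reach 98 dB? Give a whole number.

Need L₁ + 10·log₁₀ N ≥ 98, i.e. log₁₀ N ≥ 1.40.
N ≥ 10^(14.0/10) = 25.119, so N = 26.

26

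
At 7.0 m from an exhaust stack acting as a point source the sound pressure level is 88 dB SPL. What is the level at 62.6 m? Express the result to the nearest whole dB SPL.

Point-source attenuation: ΔL = 20·log₁₀(r₂/r₁) = 20·log₁₀(62.6/7.0) = 19.030 dB.
L₂ = 88 − 20·log₁₀(62.6/7.0) = 88 − 19.030 = 68.97 dB SPL.

69 dB SPL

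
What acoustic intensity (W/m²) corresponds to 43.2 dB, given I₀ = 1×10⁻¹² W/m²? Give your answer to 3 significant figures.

I = I₀·10^(L/10) = 10⁻¹² × 10^(43.2/10) = 10^(-7.680).

2.09e-08 W/m²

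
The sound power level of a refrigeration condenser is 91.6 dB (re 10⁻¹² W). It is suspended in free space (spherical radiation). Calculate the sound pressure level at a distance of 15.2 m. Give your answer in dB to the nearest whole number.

Free-field spherical radiation: L_p = L_w − 10·log₁₀(4π·r²), r = 15.2 m.
4π·r² = 2903 m², 10·log₁₀ of that is 34.629 dB.
L_p = 91.6 − 34.629 = 56.97 dB.

57 dB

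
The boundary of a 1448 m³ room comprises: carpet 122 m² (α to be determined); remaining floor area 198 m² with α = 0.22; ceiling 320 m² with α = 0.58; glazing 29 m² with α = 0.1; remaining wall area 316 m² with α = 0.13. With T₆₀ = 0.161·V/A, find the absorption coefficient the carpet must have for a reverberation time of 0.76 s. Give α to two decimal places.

Required total absorption A = 0.161·1448/0.76 = 306.75 m².
Absorption from the other surfaces = 198·0.22 + 320·0.58 + 29·0.1 + 316·0.13 = 273.14 m², so the carpet must supply 33.61 m² over 122 m².
α = 33.61/122 = 0.275.

0.28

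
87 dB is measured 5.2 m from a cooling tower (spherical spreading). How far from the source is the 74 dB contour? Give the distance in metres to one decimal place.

23.2 m

Point-source spreading drops the level by 20·log₁₀(r₂/r₁); inverting, r₂/r₁ = 10^(ΔL/20).
r₂ = 5.2·10^((87−74)/20) = 5.2·10^(13.0/20) = 23.23 m.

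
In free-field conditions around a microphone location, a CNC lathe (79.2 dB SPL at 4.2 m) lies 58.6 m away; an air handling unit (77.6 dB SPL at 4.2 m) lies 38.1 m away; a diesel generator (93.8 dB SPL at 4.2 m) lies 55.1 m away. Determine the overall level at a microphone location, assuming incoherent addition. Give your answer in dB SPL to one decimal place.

Propagate each source to the receiver with L = L_ref − 20·log₁₀(r/r_ref), then add intensities.
CNC lathe: 79.2 − 20·log₁₀(58.6/4.2) = 79.2 − 22.89 = 56.31 dB SPL.
air handling unit: 77.6 − 20·log₁₀(38.1/4.2) = 77.6 − 19.15 = 58.45 dB SPL.
diesel generator: 93.8 − 20·log₁₀(55.1/4.2) = 93.8 − 22.36 = 71.44 dB SPL.
Σ 10^(L/10) = 1.506e+07 → L_total = 10·log₁₀(1.506e+07) = 71.78 dB SPL.

71.8 dB SPL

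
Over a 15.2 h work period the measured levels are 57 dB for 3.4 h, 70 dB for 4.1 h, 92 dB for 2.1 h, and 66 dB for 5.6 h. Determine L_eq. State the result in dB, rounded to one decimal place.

L_eq = 10·log₁₀[(1/T)·Σ tᵢ·10^(Lᵢ/10)] with T = 15.2 h.
Σ tᵢ·10^(Lᵢ/10) = 3.4·10^(57/10) + 4.1·10^(70/10) + 2.1·10^(92/10) + 5.6·10^(66/10) = 3.393e+09.
L_eq = 10·log₁₀(3.393e+09/15.2) = 83.49 dB.

83.5 dB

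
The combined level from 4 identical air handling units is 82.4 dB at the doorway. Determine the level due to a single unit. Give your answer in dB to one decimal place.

For N identical incoherent sources L_total = L₁ + 10·log₁₀ N, so L₁ = 82.4 − 10·log₁₀(4) = 82.4 − 6.021.

76.4 dB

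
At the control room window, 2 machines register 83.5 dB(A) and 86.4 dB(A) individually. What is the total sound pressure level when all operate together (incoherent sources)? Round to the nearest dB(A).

88 dB(A)

For uncorrelated sources the intensities add, so convert each level to linear form, sum, and take 10·log₁₀ of the total.
Σ 10^(L/10) = 10^(83.5/10) + 10^(86.4/10) = 6.604e+08.
L_total = 10·log₁₀(6.604e+08) = 88.20 dB(A).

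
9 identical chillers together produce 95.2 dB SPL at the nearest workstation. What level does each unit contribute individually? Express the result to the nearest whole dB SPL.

For N identical incoherent sources L_total = L₁ + 10·log₁₀ N, so L₁ = 95.2 − 10·log₁₀(9) = 95.2 − 9.542.

86 dB SPL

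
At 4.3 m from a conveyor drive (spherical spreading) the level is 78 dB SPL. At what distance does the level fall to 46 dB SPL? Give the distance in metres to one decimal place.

The 32.0 dB drop corresponds to a distance ratio of 10^(32.0/20) for a point source.
r₂ = 4.3·10^((78−46)/20) = 4.3·10^(32.0/20) = 171.19 m.

171.2 m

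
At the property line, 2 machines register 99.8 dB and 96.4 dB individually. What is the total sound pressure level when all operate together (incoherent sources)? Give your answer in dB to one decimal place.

For uncorrelated sources the intensities add, so convert each level to linear form, sum, and take 10·log₁₀ of the total.
Σ 10^(L/10) = 10^(99.8/10) + 10^(96.4/10) = 1.392e+10.
L_total = 10·log₁₀(1.392e+10) = 101.43 dB.

101.4 dB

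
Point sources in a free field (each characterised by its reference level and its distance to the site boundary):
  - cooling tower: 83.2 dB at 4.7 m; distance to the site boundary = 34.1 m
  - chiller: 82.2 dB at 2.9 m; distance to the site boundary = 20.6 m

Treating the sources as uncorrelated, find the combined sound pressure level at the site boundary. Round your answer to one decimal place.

68.6 dB

First find each source's level at the receiver (point-source: −20·log₁₀(r/r_ref)), then combine on an intensity basis.
cooling tower: 83.2 − 20·log₁₀(34.1/4.7) = 83.2 − 17.21 = 65.99 dB.
chiller: 82.2 − 20·log₁₀(20.6/2.9) = 82.2 − 17.03 = 65.17 dB.
Σ 10^(L/10) = 7.258e+06 → L_total = 10·log₁₀(7.258e+06) = 68.61 dB.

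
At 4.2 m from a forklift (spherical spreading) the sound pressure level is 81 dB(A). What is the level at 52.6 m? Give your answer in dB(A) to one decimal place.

Spherical spreading from a point source gives a 20·log₁₀(r₂/r₁) drop.
L₂ = 81 − 20·log₁₀(52.6/4.2) = 81 − 21.955 = 59.05 dB(A).

59.0 dB(A)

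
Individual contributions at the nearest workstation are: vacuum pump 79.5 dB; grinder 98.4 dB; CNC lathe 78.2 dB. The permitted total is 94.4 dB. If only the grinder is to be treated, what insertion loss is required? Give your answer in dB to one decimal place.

4.3 dB

The untreated sources together contribute 10^(79.5/10) + 10^(78.2/10) = 1.552e+08, i.e. 81.91 dB.
The limit corresponds to 10^(94.4/10) = 2.754e+09; subtracting the fixed part leaves 2.599e+09 for the grinder, i.e. 94.15 dB.
So the grinder must be reduced from 98.4 to 94.15 dB: IL = 4.25 dB.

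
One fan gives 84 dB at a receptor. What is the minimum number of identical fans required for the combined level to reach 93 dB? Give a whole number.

8

Need L₁ + 10·log₁₀ N ≥ 93, i.e. log₁₀ N ≥ 0.90.
N ≥ 10^(9.0/10) = 7.943, so N = 8.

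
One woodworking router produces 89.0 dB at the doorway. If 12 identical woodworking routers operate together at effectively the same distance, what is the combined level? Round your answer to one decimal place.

L_total = L₁ + 10·log₁₀ N for N identical incoherent sources.
L_total = 89.0 + 10·log₁₀(12) = 89.0 + 10.792 = 99.79 dB.

99.8 dB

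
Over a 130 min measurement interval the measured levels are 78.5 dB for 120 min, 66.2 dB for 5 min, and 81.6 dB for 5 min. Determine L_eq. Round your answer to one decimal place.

L_eq = 10·log₁₀[(1/T)·Σ tᵢ·10^(Lᵢ/10)] with T = 130 min.
Σ tᵢ·10^(Lᵢ/10) = 120·10^(78.5/10) + 5·10^(66.2/10) + 5·10^(81.6/10) = 9.239e+09.
L_eq = 10·log₁₀(9.239e+09/130) = 78.52 dB.

78.5 dB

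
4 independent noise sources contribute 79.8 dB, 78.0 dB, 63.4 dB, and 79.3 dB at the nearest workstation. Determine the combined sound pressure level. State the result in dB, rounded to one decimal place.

83.9 dB

For uncorrelated sources the intensities add, so convert each level to linear form, sum, and take 10·log₁₀ of the total.
Σ 10^(L/10) = 10^(79.8/10) + 10^(78.0/10) + 10^(63.4/10) + 10^(79.3/10) = 2.459e+08.
L_total = 10·log₁₀(2.459e+08) = 83.91 dB.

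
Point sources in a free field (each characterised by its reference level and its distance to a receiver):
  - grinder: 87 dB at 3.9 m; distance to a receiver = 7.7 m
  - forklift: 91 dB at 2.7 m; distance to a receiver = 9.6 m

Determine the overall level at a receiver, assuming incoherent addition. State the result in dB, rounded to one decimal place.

Propagate each source to the receiver with L = L_ref − 20·log₁₀(r/r_ref), then add intensities.
grinder: 87 − 20·log₁₀(7.7/3.9) = 87 − 5.91 = 81.09 dB.
forklift: 91 − 20·log₁₀(9.6/2.7) = 91 − 11.02 = 79.98 dB.
Σ 10^(L/10) = 2.282e+08 → L_total = 10·log₁₀(2.282e+08) = 83.58 dB.

83.6 dB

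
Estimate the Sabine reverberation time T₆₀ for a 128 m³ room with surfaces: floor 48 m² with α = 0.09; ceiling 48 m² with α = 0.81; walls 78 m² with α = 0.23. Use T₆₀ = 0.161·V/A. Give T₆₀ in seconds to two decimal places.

Total absorption A = 48·0.09 + 48·0.81 + 78·0.23 = 61.14 m² sabins.
T₆₀ = 0.161 × 128 / 61.14 = 0.337 s.

0.34 s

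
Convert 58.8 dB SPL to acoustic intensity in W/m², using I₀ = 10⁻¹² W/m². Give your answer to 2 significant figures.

L = 10·log₁₀(I/I₀) ⇒ I = I₀·10^(L/10) = 10⁻¹² × 10^5.88.

7.6e-07 W/m²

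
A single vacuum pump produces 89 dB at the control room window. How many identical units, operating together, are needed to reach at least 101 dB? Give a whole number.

16

The shortfall is 101 − 89 = 12.0 dB, and N units add 10·log₁₀ N, so need 10·log₁₀ N ≥ 12.0.
N ≥ 10^(12.0/10) = 15.849, so N = 16.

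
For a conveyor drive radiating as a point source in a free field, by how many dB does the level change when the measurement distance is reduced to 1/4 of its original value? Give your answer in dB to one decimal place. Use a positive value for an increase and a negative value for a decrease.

Point-source spreading: ΔL = −20·log₁₀(r₂/r₁).
ΔL = −20·log₁₀(0.25) = +12.04 dB.

+12.0 dB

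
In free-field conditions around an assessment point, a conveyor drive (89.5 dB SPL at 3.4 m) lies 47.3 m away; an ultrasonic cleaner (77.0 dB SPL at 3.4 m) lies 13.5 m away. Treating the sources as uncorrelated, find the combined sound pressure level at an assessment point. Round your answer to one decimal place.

Apply inverse-square spreading to bring every level to the receiver, then sum 10^(L/10).
conveyor drive: 89.5 − 20·log₁₀(47.3/3.4) = 89.5 − 22.87 = 66.63 dB SPL.
ultrasonic cleaner: 77.0 − 20·log₁₀(13.5/3.4) = 77.0 − 11.98 = 65.02 dB SPL.
Σ 10^(L/10) = 7.784e+06 → L_total = 10·log₁₀(7.784e+06) = 68.91 dB SPL.

68.9 dB SPL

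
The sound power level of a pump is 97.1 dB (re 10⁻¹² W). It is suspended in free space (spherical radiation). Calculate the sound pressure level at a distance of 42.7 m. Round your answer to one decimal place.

53.5 dB

Free-field spherical radiation: L_p = L_w − 10·log₁₀(4π·r²), r = 42.7 m.
4π·r² = 2.291e+04 m², 10·log₁₀ of that is 43.601 dB.
L_p = 97.1 − 43.601 = 53.50 dB.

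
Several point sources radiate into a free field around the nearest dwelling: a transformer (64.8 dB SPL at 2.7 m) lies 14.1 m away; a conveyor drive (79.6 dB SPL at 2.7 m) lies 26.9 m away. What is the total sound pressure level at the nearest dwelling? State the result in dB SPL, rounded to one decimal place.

Apply inverse-square spreading to bring every level to the receiver, then sum 10^(L/10).
transformer: 64.8 − 20·log₁₀(14.1/2.7) = 64.8 − 14.36 = 50.44 dB SPL.
conveyor drive: 79.6 − 20·log₁₀(26.9/2.7) = 79.6 − 19.97 = 59.63 dB SPL.
Σ 10^(L/10) = 1.030e+06 → L_total = 10·log₁₀(1.030e+06) = 60.13 dB SPL.

60.1 dB SPL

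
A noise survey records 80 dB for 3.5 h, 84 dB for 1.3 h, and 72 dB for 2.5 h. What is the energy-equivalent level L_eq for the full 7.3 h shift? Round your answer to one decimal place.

Weight each interval's intensity by its duration and average over T = 7.3 h:
Σ tᵢ·10^(Lᵢ/10) = 3.5·10^(80/10) + 1.3·10^(84/10) + 2.5·10^(72/10) = 7.162e+08.
L_eq = 10·log₁₀(7.162e+08/7.3) = 79.92 dB.

79.9 dB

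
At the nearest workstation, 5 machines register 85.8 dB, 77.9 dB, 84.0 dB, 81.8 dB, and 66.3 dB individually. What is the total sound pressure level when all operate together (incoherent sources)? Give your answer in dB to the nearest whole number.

89 dB

Incoherent sources combine by intensity addition: L_total = 10·log₁₀(Σ 10^(L_i/10)).
Σ 10^(L/10) = 10^(85.8/10) + 10^(77.9/10) + 10^(84.0/10) + 10^(81.8/10) + 10^(66.3/10) = 8.487e+08.
L_total = 10·log₁₀(8.487e+08) = 89.29 dB.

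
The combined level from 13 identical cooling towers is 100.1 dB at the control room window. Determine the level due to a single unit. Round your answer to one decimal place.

13 equal contributions raise the level by 10·log₁₀ 13 = 11.139 dB, so each unit alone gives 100.1 − 11.139.

89.0 dB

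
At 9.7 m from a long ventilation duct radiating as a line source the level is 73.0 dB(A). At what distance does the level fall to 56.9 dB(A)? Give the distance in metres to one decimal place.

Line-source spreading drops the level by 10·log₁₀(r₂/r₁); inverting, r₂/r₁ = 10^(ΔL/10).
r₂ = 9.7·10^((73.0−56.9)/10) = 9.7·10^(16.1/10) = 395.16 m.

395.2 m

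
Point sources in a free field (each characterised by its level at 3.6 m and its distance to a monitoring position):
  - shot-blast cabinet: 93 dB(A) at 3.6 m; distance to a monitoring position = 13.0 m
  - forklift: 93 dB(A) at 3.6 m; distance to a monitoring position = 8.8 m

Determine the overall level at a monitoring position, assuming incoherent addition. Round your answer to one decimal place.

86.9 dB(A)

First find each source's level at the receiver (point-source: −20·log₁₀(r/r_ref)), then combine on an intensity basis.
shot-blast cabinet: 93 − 20·log₁₀(13.0/3.6) = 93 − 11.15 = 81.85 dB(A).
forklift: 93 − 20·log₁₀(8.8/3.6) = 93 − 7.76 = 85.24 dB(A).
Σ 10^(L/10) = 4.869e+08 → L_total = 10·log₁₀(4.869e+08) = 86.87 dB(A).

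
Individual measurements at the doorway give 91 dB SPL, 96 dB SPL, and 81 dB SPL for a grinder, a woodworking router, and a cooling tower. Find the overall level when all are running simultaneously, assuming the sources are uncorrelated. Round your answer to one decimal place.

For uncorrelated sources the intensities add, so convert each level to linear form, sum, and take 10·log₁₀ of the total.
Σ 10^(L/10) = 10^(91/10) + 10^(96/10) + 10^(81/10) = 5.366e+09.
L_total = 10·log₁₀(5.366e+09) = 97.30 dB SPL.

97.3 dB SPL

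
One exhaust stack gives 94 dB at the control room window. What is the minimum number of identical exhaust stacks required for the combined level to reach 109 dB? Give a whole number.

32

The shortfall is 109 − 94 = 15.0 dB, and N units add 10·log₁₀ N, so need 10·log₁₀ N ≥ 15.0.
N ≥ 10^(15.0/10) = 31.623, so N = 32.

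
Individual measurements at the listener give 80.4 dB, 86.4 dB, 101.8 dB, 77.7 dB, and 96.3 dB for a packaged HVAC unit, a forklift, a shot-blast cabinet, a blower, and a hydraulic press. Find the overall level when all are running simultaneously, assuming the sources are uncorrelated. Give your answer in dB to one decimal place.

103.0 dB

For uncorrelated sources the intensities add, so convert each level to linear form, sum, and take 10·log₁₀ of the total.
Σ 10^(L/10) = 10^(80.4/10) + 10^(86.4/10) + 10^(101.8/10) + 10^(77.7/10) + 10^(96.3/10) = 2.001e+10.
L_total = 10·log₁₀(2.001e+10) = 103.01 dB.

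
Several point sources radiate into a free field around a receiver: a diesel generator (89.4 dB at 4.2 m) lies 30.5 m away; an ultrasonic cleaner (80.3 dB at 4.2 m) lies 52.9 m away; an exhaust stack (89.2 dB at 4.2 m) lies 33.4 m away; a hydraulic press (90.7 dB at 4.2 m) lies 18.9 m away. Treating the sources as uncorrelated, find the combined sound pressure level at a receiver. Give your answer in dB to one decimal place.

79.5 dB

Propagate each source to the receiver with L = L_ref − 20·log₁₀(r/r_ref), then add intensities.
diesel generator: 89.4 − 20·log₁₀(30.5/4.2) = 89.4 − 17.22 = 72.18 dB.
ultrasonic cleaner: 80.3 − 20·log₁₀(52.9/4.2) = 80.3 − 22.00 = 58.30 dB.
exhaust stack: 89.2 − 20·log₁₀(33.4/4.2) = 89.2 − 18.01 = 71.19 dB.
hydraulic press: 90.7 − 20·log₁₀(18.9/4.2) = 90.7 − 13.06 = 77.64 dB.
Σ 10^(L/10) = 8.836e+07 → L_total = 10·log₁₀(8.836e+07) = 79.46 dB.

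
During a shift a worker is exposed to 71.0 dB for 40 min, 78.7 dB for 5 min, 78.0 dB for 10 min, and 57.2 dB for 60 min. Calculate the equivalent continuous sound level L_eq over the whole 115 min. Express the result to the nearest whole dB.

71 dB

L_eq = 10·log₁₀[(1/T)·Σ tᵢ·10^(Lᵢ/10)] with T = 115 min.
Σ tᵢ·10^(Lᵢ/10) = 40·10^(71.0/10) + 5·10^(78.7/10) + 10·10^(78.0/10) + 60·10^(57.2/10) = 1.537e+09.
L_eq = 10·log₁₀(1.537e+09/115) = 71.26 dB.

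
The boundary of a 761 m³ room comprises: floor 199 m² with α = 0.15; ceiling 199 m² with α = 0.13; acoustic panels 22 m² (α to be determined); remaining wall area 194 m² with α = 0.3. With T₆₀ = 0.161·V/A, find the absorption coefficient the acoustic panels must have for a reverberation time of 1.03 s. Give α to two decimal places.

0.23

From T₆₀ = 0.161·V/A, the target T₆₀ = 1.03 s needs A = 0.161·761/1.03 = 118.95 m².
Absorption from the other surfaces = 199·0.15 + 199·0.13 + 194·0.3 = 113.92 m², so the acoustic panels must supply 5.03 m² over 22 m².
α = 5.03/22 = 0.229.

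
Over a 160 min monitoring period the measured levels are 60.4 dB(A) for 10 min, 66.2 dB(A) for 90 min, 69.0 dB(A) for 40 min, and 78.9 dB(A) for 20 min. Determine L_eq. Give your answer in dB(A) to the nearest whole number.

The energy average is taken in the linear domain: L_eq = 10·log₁₀[(Σ tᵢ·10^(Lᵢ/10))/T], T = 160 min.
Σ tᵢ·10^(Lᵢ/10) = 10·10^(60.4/10) + 90·10^(66.2/10) + 40·10^(69.0/10) + 20·10^(78.9/10) = 2.256e+09.
L_eq = 10·log₁₀(2.256e+09/160) = 71.49 dB(A).

71 dB(A)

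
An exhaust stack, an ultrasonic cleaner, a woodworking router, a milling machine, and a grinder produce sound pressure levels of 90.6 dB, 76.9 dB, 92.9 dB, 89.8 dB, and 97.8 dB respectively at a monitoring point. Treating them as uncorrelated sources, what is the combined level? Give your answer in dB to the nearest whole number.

100 dB

For uncorrelated sources the intensities add, so convert each level to linear form, sum, and take 10·log₁₀ of the total.
Σ 10^(L/10) = 10^(90.6/10) + 10^(76.9/10) + 10^(92.9/10) + 10^(89.8/10) + 10^(97.8/10) = 1.013e+10.
L_total = 10·log₁₀(1.013e+10) = 100.06 dB.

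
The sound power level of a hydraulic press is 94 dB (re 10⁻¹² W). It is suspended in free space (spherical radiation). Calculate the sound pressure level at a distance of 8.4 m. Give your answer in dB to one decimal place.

64.5 dB

L_p = L_w − 10·log₁₀(4π·r²) with r = 8.4 m.
4π·r² = 886.7 m², 10·log₁₀ of that is 29.478 dB.
L_p = 94 − 29.478 = 64.52 dB.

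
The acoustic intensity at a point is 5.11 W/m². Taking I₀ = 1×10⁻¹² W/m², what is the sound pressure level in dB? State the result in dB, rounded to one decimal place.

L = 10·log₁₀(I/I₀) = 10·log₁₀(5.11/10⁻¹²) = 10·log₁₀(5.11×10^12).
L = 10·(0.7084 + 12) = 127.08 dB.

127.1 dB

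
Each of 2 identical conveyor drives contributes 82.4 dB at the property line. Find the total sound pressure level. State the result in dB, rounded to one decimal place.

L_total = L₁ + 10·log₁₀ N for N identical incoherent sources.
L_total = 82.4 + 10·log₁₀(2) = 82.4 + 3.010 = 85.41 dB.

85.4 dB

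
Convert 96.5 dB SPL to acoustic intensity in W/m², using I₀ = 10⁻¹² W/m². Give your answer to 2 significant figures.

0.0045 W/m²

I = I₀·10^(L/10) = 10⁻¹² × 10^(96.5/10) = 10^(-2.350).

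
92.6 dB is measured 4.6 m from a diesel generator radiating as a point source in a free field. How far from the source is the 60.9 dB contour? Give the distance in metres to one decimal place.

Point-source spreading drops the level by 20·log₁₀(r₂/r₁); inverting, r₂/r₁ = 10^(ΔL/20).
r₂ = 4.6·10^((92.6−60.9)/20) = 4.6·10^(31.7/20) = 176.91 m.

176.9 m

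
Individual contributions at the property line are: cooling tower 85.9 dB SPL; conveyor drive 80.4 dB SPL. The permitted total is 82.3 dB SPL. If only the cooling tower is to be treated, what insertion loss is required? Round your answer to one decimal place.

Everything except the cooling tower sums to 10^(80.4/10) = 1.096e+08 in linear terms, 80.40 dB SPL.
The limit corresponds to 10^(82.3/10) = 1.698e+08; subtracting the fixed part leaves 6.018e+07 for the cooling tower, i.e. 77.79 dB SPL.
Required insertion loss = 85.9 − 77.79 = 8.11 dB.

8.1 dB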